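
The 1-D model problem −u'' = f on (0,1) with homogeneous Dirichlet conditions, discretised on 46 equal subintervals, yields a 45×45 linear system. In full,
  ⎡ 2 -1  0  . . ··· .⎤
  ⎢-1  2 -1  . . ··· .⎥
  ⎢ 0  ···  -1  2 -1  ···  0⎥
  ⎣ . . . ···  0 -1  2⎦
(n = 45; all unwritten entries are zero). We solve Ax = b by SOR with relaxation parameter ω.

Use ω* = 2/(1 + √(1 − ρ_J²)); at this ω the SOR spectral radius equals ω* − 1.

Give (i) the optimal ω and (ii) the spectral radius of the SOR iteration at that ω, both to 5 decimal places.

ω* = 1.87223, ρ_SOR = 0.87223

spectrum of D⁻¹(L+U) = {cos(kπ/46) : 1≤k≤45}; ρ_J = cos(π/46) = 0.99767.
1 − cos²(π/46) = sin²(π/46) ⇒ √(1−ρ_J²) = sin(π/46) = 0.068242.
ω* = 2 / (1 + 0.068242) = 2 / 1.068242 ≈ 1.87223.
[ρ_SOR] ω* − 1 = 0.87223.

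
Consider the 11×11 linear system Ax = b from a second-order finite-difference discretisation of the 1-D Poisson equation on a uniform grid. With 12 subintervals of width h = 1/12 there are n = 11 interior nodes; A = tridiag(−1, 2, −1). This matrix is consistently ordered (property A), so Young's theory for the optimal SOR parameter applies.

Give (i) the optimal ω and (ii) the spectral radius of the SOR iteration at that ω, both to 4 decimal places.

ω* = 1.5888, ρ_SOR = 0.5888

ρ_J = max_k |cos(kπ/12)| = cos(π/12) = 0.9659
√(1−ρ_J²) = |sin(π/12)| = 0.25882
ω* = 2/(1 + 0.25882) = 2/1.25882 = 1.5888.
[ρ_SOR] ω* − 1 = 0.5888.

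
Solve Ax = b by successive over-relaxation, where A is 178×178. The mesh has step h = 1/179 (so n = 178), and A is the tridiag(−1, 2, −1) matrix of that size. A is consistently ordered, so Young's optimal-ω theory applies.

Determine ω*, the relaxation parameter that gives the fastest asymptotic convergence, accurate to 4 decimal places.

ρ_J = max_k |cos(kπ/179)| = cos(π/179) = 0.9998
√(1−ρ_J²) = |sin(π/179)| = 0.01755
ω* = 2/(1+0.01755) = 1.9655
ρ(B_{ω*}) = ω*−1 = 0.9655

ω* = 1.9655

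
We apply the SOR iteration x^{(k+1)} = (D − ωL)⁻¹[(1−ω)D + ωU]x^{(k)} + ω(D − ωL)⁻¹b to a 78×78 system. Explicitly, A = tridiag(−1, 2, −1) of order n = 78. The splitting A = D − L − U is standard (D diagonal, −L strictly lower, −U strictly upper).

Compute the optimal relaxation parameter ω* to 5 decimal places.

ω* = 1.92353

spectrum of D⁻¹(L+U) = {cos(kπ/79) : 1≤k≤78}; ρ_J = cos(π/79) = 0.99921.
√(1 − cos²(π/79)) = sin(π/79) ≈ 0.039757.
Young: ω* = 2/(1+√(1−ρ_J²)) = 2/(1+0.039757) = 2/1.039757 = 1.92353.
ρ(B_{ω*}) = ω*−1 = 0.92353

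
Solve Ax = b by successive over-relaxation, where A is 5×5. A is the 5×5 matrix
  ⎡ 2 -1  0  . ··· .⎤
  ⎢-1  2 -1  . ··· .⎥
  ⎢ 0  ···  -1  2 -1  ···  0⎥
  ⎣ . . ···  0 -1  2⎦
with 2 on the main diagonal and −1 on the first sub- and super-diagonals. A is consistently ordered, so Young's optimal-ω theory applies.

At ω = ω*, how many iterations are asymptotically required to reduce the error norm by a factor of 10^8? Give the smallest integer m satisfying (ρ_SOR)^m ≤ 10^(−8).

spectrum of D⁻¹(L+U) = {cos(kπ/6) : 1≤k≤5}; ρ_J = cos(π/6) = 0.8660254.
1 − cos²(π/6) = sin²(π/6) ⇒ √(1−ρ_J²) = sin(π/6) = 0.5000000.
Young: ω* = 2/(1+√(1−ρ_J²)) = 2/(1+0.5000000) = 2/1.5000000 = 1.3333333.
At ω = 1.3333333 every |λ(B_ω)| = ω−1, so ρ_SOR = 0.3333333.
8·ln10 = 18.4207; −ln(0.3333333) = 1.09861; m = ⌈18.4207/1.09861⌉ = ⌈16.767⌉ = 17.

m = 17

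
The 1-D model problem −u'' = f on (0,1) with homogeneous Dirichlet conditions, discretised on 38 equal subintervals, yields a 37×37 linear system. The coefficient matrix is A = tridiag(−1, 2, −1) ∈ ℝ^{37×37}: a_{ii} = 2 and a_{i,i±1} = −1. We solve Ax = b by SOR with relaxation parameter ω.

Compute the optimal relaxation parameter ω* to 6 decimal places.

ω* = 1.847440

n=37: λ(B_J) = 1 − λ(A)/2 = cos(kπ/38); k=1 gives ρ_J = 0.996584.
√(1 − cos²(π/38)) = sin(π/38) ≈ 0.0825793.
Young: ω* = 2/(1+√(1−ρ_J²)) = 2/(1+0.0825793) = 2/1.0825793 = 1.847440.
and ρ(B_{ω*}) = 1.847440 − 1 = 0.847440.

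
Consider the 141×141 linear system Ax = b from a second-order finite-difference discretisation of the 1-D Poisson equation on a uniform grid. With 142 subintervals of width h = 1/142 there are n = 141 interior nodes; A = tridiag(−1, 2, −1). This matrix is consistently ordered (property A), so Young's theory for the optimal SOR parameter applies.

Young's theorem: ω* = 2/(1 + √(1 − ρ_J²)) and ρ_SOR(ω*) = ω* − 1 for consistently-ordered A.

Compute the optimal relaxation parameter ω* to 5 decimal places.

n=141: λ(B_J) = 1 − λ(A)/2 = cos(kπ/142); k=1 gives ρ_J = 0.99976.
√(1−ρ_J²) simplifies to sin(π/142) = 0.022122.
So ω* = 2/1.022122 = 1.95671 (Young).
ρ_SOR = ω* − 1 = 1.95671 − 1 = 0.95671.

ω* = 1.95671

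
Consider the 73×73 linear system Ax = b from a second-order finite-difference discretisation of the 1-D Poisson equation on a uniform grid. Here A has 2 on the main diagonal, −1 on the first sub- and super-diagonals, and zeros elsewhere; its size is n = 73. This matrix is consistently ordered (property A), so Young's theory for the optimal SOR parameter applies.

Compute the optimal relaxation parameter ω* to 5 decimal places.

spectrum of D⁻¹(L+U) = {cos(kπ/74) : 1≤k≤73}; ρ_J = cos(π/74) = 0.99910.
√(1 − cos²(π/74)) = sin(π/74) ≈ 0.042441.
ω* = 2 / (1 + 0.042441) = 2 / 1.042441 ≈ 1.91857.
ρ_SOR = ω* − 1 = 1.91857 − 1 = 0.91857.

ω* = 1.91857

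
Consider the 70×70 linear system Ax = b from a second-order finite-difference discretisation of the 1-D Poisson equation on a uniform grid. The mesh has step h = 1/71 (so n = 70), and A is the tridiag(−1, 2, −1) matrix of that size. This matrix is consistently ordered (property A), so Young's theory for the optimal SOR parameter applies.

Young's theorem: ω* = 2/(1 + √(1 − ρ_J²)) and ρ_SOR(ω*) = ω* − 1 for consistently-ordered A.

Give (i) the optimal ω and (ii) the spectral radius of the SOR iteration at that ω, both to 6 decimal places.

ω* = 1.915281, ρ_SOR = 0.915281

n=70: λ(B_J) = 1 − λ(A)/2 = cos(kπ/71); k=1 gives ρ_J = 0.999021.
√(1−ρ_J²) simplifies to sin(π/71) = 0.0442333.
ω* = 2/(1 + 0.0442333) = 2/1.0442333 = 1.915281.
[ρ_SOR] ω* − 1 = 0.915281.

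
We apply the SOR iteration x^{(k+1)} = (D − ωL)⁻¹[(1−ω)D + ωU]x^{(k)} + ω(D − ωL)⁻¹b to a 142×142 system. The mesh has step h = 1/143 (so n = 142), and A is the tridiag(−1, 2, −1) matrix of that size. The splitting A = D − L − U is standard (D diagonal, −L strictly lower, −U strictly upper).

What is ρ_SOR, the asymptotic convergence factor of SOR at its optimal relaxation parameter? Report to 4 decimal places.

ρ_J = max_k |cos(kπ/143)| = cos(π/143) = 0.9998
√(1−ρ_J²) = |sin(π/143)| = 0.02197
[ω*] 2 ÷ (1 + 0.02197) = 2 ÷ 1.02197 = 1.9570.
ρ(B_{ω*}) = ω*−1 = 0.9570

ρ_SOR = 0.9570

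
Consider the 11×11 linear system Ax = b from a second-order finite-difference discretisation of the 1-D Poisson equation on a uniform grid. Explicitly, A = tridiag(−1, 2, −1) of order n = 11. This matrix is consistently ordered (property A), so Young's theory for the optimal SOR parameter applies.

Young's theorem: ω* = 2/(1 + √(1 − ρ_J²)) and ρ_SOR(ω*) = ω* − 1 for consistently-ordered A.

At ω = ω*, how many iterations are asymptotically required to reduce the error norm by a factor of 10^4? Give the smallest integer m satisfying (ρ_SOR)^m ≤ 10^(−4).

spectrum of D⁻¹(L+U) = {cos(kπ/12) : 1≤k≤11}; ρ_J = cos(π/12) = 0.9659258.
1 − cos²(π/12) = sin²(π/12) ⇒ √(1−ρ_J²) = sin(π/12) = 0.2588190.
Then 2/(1+√(1−ρ_J²)) = 2/(1+0.2588190); ω* = 2/1.2588190 = 1.5887908.
At ω = 1.5887908 every |λ(B_ω)| = ω−1, so ρ_SOR = 0.5887908.
Need (0.5887908)^m ≤ 10^(−4): m ≥ 4·ln10/|ln 0.5887908| = 9.21034/0.529684 = 17.388 ⇒ m = 18.

m = 18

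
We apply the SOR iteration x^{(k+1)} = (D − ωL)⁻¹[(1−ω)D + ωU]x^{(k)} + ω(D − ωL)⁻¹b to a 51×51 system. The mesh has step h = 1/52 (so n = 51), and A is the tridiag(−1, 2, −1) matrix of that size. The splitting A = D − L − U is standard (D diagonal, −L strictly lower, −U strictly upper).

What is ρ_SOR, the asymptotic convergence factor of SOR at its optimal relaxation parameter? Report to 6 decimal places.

ρ_SOR = 0.886119

½·tridiag(1,0,1) at n=51: λ_k = cos(kπ/52); max |λ| at k=1 ⇒ ρ_J = cos(π/52) ≈ 0.998176.
root = sin(π/52) = 0.0603785  (since 1−cos² = sin²).
[ω*] 2 ÷ (1 + 0.0603785) = 2 ÷ 1.0603785 = 1.886119.
ρ(B_{ω*}) = ω*−1 = 0.886119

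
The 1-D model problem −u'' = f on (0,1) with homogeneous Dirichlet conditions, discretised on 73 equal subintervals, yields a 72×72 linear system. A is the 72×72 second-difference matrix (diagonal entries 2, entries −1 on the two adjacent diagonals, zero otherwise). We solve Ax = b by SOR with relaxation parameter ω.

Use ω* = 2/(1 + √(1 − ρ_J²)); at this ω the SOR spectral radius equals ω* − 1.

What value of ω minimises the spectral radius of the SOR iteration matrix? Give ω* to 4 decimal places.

½·tridiag(1,0,1) at n=72: λ_k = cos(kπ/73); max |λ| at k=1 ⇒ ρ_J = cos(π/73) ≈ 0.9991.
√(1−ρ_J²) = |sin(π/73)| = 0.04302
ω* = 2/(1+0.04302) = 1.9175
ρ_SOR = ω* − 1 = 1.9175 − 1 = 0.9175.

ω* = 1.9175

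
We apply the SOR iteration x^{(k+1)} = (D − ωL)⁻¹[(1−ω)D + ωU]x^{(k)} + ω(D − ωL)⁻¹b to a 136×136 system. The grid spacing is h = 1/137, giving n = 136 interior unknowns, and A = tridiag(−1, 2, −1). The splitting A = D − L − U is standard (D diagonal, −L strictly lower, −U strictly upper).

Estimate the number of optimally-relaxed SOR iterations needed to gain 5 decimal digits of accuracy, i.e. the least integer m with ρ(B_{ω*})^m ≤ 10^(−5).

m = 252

[ρ_J] n=136: ρ(B_J) = cos(π/(n+1)) = cos(π/137) = 0.9997371.
1 − cos²(π/137) = sin²(π/137) ⇒ √(1−ρ_J²) = sin(π/137) = 0.0229293.
So ω* = 2/1.0229293 = 1.9551693 (Young).
[ρ_SOR] ω* − 1 = 0.9551693.
m ≥ 5·ln10 / (−ln 0.9551693) = 251.008; smallest integer m = 252.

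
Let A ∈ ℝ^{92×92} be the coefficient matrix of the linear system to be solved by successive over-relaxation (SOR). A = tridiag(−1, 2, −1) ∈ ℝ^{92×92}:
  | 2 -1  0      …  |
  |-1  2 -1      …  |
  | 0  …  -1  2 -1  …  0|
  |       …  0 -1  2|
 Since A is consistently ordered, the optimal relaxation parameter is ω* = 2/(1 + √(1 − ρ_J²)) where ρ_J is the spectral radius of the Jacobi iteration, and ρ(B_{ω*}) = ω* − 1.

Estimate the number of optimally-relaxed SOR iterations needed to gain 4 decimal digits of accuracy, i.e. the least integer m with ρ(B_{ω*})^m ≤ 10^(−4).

With n=92, ρ(Jacobi) = cos(π/93) = 0.9994295.
1 − cos²(π/93) = sin²(π/93) ⇒ √(1−ρ_J²) = sin(π/93) = 0.0337741.
Then 2/(1+√(1−ρ_J²)) = 2/(1+0.0337741); ω* = 2/1.0337741 = 1.9346586.
[ρ_SOR] ω* − 1 = 0.9346586.
For 4 digits: m = 4·ln10 / (−ln 0.9346586) = 9.21034/0.067574 = 136.300; round up → m = 137.

m = 137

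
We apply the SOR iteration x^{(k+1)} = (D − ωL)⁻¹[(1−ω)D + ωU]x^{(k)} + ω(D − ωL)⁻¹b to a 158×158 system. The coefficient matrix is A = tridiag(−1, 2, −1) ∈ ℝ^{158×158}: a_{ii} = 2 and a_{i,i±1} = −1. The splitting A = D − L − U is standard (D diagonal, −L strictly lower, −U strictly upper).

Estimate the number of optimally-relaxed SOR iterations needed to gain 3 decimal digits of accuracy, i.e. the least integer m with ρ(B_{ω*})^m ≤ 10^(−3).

m = 175

ρ_J = max_k |cos(kπ/159)| = cos(π/159) = 0.9998048
√(1 − cos²(π/159)) = sin(π/159) ≈ 0.0197572.
ω* = 2/(1 + 0.0197572) = 2/1.0197572 = 1.9612512.
[ρ_SOR] ω* − 1 = 0.9612512.
ρ_SOR^m ≤ 10^(−3) ⇔ m ≥ 3·ln10/(−ln 0.9612512) = 6.90776/0.0395195 = 174.794; m = ⌈174.794⌉ = 175.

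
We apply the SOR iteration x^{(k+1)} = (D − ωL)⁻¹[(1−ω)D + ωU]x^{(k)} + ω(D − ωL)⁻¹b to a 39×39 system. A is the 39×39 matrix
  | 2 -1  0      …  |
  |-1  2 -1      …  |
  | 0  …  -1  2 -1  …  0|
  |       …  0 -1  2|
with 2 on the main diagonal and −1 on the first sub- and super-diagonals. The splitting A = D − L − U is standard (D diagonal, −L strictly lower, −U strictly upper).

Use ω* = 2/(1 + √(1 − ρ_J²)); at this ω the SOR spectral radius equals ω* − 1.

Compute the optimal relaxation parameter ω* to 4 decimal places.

ω* = 1.8545

With n=39, ρ(Jacobi) = cos(π/40) = 0.9969.
1 − cos²(π/40) = sin²(π/40) ⇒ √(1−ρ_J²) = sin(π/40) = 0.07846.
Then 2/(1+√(1−ρ_J²)) = 2/(1+0.07846); ω* = 2/1.07846 = 1.8545.
At ω = 1.8545 every |λ(B_ω)| = ω−1, so ρ_SOR = 0.8545.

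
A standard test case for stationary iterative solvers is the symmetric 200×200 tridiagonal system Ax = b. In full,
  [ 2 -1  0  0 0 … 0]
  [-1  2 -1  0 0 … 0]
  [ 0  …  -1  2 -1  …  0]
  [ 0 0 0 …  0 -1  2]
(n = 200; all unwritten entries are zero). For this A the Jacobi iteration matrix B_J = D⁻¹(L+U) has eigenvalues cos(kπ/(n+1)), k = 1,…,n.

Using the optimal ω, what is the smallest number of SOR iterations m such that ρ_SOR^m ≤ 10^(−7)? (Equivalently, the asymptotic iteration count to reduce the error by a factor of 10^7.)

spectrum of D⁻¹(L+U) = {cos(kπ/201) : 1≤k≤200}; ρ_J = cos(π/201) = 0.9998779.
√(1−ρ_J²) = |sin(π/201)| = 0.0156292
[ω*] 2 ÷ (1 + 0.0156292) = 2 ÷ 1.0156292 = 1.9692226.
ρ_SOR = ω* − 1 ≈ 0.9692226.
m ≥ 7·ln10 / (−ln 0.9692226) = 515.598; smallest integer m = 516.

m = 516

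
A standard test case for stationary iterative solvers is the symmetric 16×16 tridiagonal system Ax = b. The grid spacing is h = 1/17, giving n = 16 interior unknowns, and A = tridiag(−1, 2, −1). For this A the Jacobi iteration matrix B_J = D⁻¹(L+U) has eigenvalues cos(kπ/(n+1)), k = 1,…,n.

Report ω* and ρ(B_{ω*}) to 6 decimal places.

ω* = 1.689547, ρ_SOR = 0.689547

ρ_J = max_k |cos(kπ/17)| = cos(π/17) = 0.982973
√(1−ρ_J²) simplifies to sin(π/17) = 0.1837495.
ω* = 2 / (1 + 0.1837495) = 2 / 1.1837495 ≈ 1.689547.
ρ_SOR = ω* − 1 = 1.689547 − 1 = 0.689547.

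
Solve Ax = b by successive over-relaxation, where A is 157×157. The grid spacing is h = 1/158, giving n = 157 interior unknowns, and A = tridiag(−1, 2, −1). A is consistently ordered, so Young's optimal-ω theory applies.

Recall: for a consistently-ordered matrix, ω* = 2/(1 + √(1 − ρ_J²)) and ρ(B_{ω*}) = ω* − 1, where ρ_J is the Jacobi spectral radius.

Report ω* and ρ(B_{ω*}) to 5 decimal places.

spectrum of D⁻¹(L+U) = {cos(kπ/158) : 1≤k≤157}; ρ_J = cos(π/158) = 0.99980.
1 − cos²(π/158) = sin²(π/158) ⇒ √(1−ρ_J²) = sin(π/158) = 0.019882.
ω* = 2/(1+0.019882) = 1.96101
[ρ_SOR] ω* − 1 = 0.96101.

ω* = 1.96101, ρ_SOR = 0.96101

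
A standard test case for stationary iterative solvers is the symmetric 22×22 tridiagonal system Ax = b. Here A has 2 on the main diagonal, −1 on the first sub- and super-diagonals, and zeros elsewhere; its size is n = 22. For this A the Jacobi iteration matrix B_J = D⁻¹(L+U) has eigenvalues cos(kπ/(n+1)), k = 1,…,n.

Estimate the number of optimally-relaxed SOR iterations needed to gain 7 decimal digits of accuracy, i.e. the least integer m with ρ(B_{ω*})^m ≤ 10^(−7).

With n=22, ρ(Jacobi) = cos(π/23) = 0.9906859.
√(1−ρ_J²) simplifies to sin(π/23) = 0.1361666.
Then 2/(1+√(1−ρ_J²)) = 2/(1+0.1361666); ω* = 2/1.1361666 = 1.7603052.
ρ_SOR = ω* − 1 ≈ 0.7603052.
ρ_SOR^m ≤ 10^(−7) ⇔ m ≥ 7·ln10/(−ln 0.7603052) = 16.1181/0.274035 = 58.818; m = ⌈58.818⌉ = 59.

m = 59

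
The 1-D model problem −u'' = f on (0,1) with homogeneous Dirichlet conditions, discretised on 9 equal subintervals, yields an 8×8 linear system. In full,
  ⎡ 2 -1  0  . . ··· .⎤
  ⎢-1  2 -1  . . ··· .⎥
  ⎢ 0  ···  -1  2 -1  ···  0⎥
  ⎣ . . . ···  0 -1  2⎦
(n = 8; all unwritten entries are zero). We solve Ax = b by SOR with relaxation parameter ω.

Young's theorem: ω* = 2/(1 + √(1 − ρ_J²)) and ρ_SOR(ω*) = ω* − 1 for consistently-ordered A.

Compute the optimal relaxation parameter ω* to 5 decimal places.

B_J for the 8×8 system has eigenvalues cos(kπ/9); ρ_J = cos(π/9) = 0.93969.
root = sin(π/9) = 0.342020  (since 1−cos² = sin²).
ω* = 2/(1+0.342020) = 1.49029
and ρ(B_{ω*}) = 1.49029 − 1 = 0.49029.

ω* = 1.49029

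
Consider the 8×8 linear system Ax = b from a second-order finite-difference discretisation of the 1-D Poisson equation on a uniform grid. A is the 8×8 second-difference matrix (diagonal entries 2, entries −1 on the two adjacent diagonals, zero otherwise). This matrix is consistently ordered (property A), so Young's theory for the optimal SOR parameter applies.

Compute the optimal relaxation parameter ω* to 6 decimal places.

n=8: λ(B_J) = 1 − λ(A)/2 = cos(kπ/9); k=1 gives ρ_J = 0.939693.
√(1−ρ_J²) = |sin(π/9)| = 0.3420201
ω* = 2 / (1 + 0.3420201) = 2 / 1.3420201 ≈ 1.490291.
ρ_SOR = ω* − 1 ≈ 0.490291.

ω* = 1.490291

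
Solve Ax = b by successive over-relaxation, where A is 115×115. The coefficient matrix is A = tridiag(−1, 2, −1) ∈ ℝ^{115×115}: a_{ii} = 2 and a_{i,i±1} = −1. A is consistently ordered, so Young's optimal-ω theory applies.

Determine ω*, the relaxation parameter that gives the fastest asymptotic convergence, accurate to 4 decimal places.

spectrum of D⁻¹(L+U) = {cos(kπ/116) : 1≤k≤115}; ρ_J = cos(π/116) = 0.9996.
√(1 − cos²(π/116)) = sin(π/116) ≈ 0.02708.
ω* = 2/(1 + 0.02708) = 2/1.02708 = 1.9473.
and ρ(B_{ω*}) = 1.9473 − 1 = 0.9473.

ω* = 1.9473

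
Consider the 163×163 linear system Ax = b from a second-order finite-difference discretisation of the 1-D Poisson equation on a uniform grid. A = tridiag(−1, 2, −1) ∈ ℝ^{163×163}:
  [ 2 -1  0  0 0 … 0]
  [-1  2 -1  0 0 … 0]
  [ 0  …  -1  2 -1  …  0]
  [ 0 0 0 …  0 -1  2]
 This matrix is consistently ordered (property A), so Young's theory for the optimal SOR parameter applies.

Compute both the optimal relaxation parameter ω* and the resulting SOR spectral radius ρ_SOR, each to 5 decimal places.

ω* = 1.96241, ρ_SOR = 0.96241

B_J for the 163×163 system has eigenvalues cos(kπ/164); ρ_J = cos(π/164) = 0.99982.
√(1 − cos²(π/164)) = sin(π/164) ≈ 0.019155.
Then 2/(1+√(1−ρ_J²)) = 2/(1+0.019155); ω* = 2/1.019155 = 1.96241.
At ω = 1.96241 every |λ(B_ω)| = ω−1, so ρ_SOR = 0.96241.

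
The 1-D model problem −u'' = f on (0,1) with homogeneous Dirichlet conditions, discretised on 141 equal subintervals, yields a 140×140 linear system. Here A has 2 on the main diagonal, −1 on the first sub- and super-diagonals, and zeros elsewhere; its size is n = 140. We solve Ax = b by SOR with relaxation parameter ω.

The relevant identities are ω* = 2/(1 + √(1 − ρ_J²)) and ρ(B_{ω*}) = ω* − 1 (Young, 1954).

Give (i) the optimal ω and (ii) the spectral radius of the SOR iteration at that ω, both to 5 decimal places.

With n=140, ρ(Jacobi) = cos(π/141) = 0.99975.
1 − cos²(π/141) = sin²(π/141) ⇒ √(1−ρ_J²) = sin(π/141) = 0.022279.
[ω*] 2 ÷ (1 + 0.022279) = 2 ÷ 1.022279 = 1.95641.
[ρ_SOR] ω* − 1 = 0.95641.

ω* = 1.95641, ρ_SOR = 0.95641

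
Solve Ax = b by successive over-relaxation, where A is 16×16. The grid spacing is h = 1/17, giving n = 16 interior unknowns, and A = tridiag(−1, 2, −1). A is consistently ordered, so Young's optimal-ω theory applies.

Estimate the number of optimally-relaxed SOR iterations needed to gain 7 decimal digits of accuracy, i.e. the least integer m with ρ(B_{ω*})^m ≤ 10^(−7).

ρ_J = max_k |cos(kπ/17)| = cos(π/17) = 0.9829731
√(1−ρ_J²) = |sin(π/17)| = 0.1837495
ω* = 2/(1 + 0.1837495) = 2/1.1837495 = 1.6895466.
At ω = 1.6895466 every |λ(B_ω)| = ω−1, so ρ_SOR = 0.6895466.
m ≥ 7·ln10 / (−ln 0.6895466) = 43.361; smallest integer m = 44.

m = 44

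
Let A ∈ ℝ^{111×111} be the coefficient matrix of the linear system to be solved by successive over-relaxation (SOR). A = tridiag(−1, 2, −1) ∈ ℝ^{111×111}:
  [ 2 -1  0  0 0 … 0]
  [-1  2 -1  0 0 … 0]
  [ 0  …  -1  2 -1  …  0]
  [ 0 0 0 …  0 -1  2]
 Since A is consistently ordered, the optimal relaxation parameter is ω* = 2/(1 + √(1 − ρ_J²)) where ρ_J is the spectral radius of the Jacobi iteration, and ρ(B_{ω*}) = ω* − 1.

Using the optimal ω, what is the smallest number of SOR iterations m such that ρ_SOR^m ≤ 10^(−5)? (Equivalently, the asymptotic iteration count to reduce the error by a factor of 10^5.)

m = 206

ρ_J = max_k |cos(kπ/112)| = cos(π/112) = 0.9996066
√(1−ρ_J²) simplifies to sin(π/112) = 0.0280463.
Then 2/(1+√(1−ρ_J²)) = 2/(1+0.0280463); ω* = 2/1.0280463 = 1.9454377.
Hence ρ(B_{ω*}) = 1.9454377 − 1 = 0.9454377.
Need (0.9454377)^m ≤ 10^(−5): m ≥ 5·ln10/|ln 0.9454377| = 11.5129/0.0561073 = 205.194 ⇒ m = 206.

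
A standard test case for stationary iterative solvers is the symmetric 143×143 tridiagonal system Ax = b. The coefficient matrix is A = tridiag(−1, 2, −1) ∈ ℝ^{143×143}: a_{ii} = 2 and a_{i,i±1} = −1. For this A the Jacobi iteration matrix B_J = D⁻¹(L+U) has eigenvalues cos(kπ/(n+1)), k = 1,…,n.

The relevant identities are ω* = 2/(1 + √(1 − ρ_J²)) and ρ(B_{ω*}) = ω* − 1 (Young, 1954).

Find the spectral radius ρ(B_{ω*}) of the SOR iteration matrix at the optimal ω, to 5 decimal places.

spectrum of D⁻¹(L+U) = {cos(kπ/144) : 1≤k≤143}; ρ_J = cos(π/144) = 0.99976.
√(1 − cos²(π/144)) = sin(π/144) ≈ 0.021815.
Then 2/(1+√(1−ρ_J²)) = 2/(1+0.021815); ω* = 2/1.021815 = 1.95730.
and ρ(B_{ω*}) = 1.95730 − 1 = 0.95730.

ρ_SOR = 0.95730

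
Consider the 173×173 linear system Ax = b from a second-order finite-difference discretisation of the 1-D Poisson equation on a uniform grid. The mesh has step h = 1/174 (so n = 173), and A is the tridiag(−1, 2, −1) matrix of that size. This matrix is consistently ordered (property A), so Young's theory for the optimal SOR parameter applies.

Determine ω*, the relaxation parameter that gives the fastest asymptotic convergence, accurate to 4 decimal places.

ω* = 1.9645

n=173: λ(B_J) = 1 − λ(A)/2 = cos(kπ/174); k=1 gives ρ_J = 0.9998.
1 − cos²(π/174) = sin²(π/174) ⇒ √(1−ρ_J²) = sin(π/174) = 0.01805.
ω* = 2 / (1 + 0.01805) = 2 / 1.01805 ≈ 1.9645.
ρ(B_{ω*}) = ω*−1 = 0.9645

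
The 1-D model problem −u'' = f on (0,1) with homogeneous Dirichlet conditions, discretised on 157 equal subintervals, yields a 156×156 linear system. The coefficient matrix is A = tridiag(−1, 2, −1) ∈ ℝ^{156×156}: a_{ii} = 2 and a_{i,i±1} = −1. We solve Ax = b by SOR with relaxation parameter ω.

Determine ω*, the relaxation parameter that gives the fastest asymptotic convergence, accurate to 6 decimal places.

ω* = 1.960767

B_J for the 156×156 system has eigenvalues cos(kπ/157); ρ_J = cos(π/157) = 0.999800.
√(1−ρ_J²) = |sin(π/157)| = 0.0200088
[ω*] 2 ÷ (1 + 0.0200088) = 2 ÷ 1.0200088 = 1.960767.
[ρ_SOR] ω* − 1 = 0.960767.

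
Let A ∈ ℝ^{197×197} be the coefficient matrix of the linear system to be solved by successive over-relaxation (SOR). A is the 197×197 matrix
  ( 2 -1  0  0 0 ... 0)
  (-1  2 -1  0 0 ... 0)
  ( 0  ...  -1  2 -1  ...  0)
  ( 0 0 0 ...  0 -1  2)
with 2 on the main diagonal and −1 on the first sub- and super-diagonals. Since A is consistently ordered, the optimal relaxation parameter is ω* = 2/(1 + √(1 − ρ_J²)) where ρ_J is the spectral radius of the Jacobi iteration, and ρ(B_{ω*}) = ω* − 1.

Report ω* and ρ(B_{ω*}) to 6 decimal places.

n=197: λ(B_J) = 1 − λ(A)/2 = cos(kπ/198); k=1 gives ρ_J = 0.999874.
√(1−ρ_J²) = |sin(π/198)| = 0.0158660
Young: ω* = 2/(1+√(1−ρ_J²)) = 2/(1+0.0158660) = 2/1.0158660 = 1.968764.
[ρ_SOR] ω* − 1 = 0.968764.

ω* = 1.968764, ρ_SOR = 0.968764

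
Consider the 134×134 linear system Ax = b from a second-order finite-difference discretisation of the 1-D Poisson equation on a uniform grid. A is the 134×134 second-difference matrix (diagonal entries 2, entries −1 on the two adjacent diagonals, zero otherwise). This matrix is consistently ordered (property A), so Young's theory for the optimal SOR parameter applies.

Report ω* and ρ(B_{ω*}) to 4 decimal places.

ω* = 1.9545, ρ_SOR = 0.9545

ρ_J = max_k |cos(kπ/135)| = cos(π/135) = 0.9997
√(1 − cos²(π/135)) = sin(π/135) ≈ 0.02327.
ω* = 2/(1 + 0.02327) = 2/1.02327 = 1.9545.
and ρ(B_{ω*}) = 1.9545 − 1 = 0.9545.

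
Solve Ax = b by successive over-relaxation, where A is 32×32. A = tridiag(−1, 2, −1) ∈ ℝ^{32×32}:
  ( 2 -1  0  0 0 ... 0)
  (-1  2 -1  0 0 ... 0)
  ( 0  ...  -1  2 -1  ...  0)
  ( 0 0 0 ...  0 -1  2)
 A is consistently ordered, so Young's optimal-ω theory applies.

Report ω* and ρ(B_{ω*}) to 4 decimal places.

ω* = 1.8264, ρ_SOR = 0.8264

With n=32, ρ(Jacobi) = cos(π/33) = 0.9955.
√(1 − cos²(π/33)) = sin(π/33) ≈ 0.09506.
ω* = 2 / (1 + 0.09506) = 2 / 1.09506 ≈ 1.8264.
Hence ρ(B_{ω*}) = 1.8264 − 1 = 0.8264.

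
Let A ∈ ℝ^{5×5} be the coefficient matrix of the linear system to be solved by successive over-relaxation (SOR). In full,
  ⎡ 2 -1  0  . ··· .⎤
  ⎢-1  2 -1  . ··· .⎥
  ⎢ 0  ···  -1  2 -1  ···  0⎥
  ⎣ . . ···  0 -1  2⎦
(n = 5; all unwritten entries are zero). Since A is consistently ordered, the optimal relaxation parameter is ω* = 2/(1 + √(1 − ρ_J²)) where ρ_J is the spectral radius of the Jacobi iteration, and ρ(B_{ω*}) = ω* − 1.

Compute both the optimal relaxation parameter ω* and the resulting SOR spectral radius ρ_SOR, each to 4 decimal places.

With n=5, ρ(Jacobi) = cos(π/6) = 0.8660.
√(1−ρ_J²) = |sin(π/6)| = 0.50000
ω* = 2/(1 + 0.50000) = 2/1.50000 = 1.3333.
At ω = 1.3333 every |λ(B_ω)| = ω−1, so ρ_SOR = 0.3333.

ω* = 1.3333, ρ_SOR = 0.3333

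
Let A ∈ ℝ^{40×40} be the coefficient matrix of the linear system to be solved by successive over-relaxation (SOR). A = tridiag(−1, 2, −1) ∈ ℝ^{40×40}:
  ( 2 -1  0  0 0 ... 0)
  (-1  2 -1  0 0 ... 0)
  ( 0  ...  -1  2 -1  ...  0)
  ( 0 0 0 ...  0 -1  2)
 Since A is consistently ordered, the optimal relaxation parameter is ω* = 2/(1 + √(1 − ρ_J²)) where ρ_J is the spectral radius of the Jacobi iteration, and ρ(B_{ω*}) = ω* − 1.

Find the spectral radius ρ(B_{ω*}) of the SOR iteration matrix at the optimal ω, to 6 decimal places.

ρ_SOR = 0.857788

B_J for the 40×40 system has eigenvalues cos(kπ/41); ρ_J = cos(π/41) = 0.997066.
√(1 − cos²(π/41)) = sin(π/41) ≈ 0.0765493.
ω* = 2/(1 + 0.0765493) = 2/1.0765493 = 1.857788.
[ρ_SOR] ω* − 1 = 0.857788.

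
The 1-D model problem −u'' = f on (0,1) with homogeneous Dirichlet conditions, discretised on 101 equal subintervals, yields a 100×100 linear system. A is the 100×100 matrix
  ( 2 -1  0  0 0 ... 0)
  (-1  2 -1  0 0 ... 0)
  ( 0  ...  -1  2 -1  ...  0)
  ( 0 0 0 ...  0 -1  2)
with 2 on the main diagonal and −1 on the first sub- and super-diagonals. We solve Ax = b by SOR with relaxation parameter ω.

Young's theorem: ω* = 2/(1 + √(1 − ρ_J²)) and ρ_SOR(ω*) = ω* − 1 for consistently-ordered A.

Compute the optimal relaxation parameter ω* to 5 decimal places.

ω* = 1.93968

With n=100, ρ(Jacobi) = cos(π/101) = 0.99952.
1 − cos²(π/101) = sin²(π/101) ⇒ √(1−ρ_J²) = sin(π/101) = 0.031100.
ω* = 2/(1 + 0.031100) = 2/1.031100 = 1.93968.
ρ(B_{ω*}) = ω*−1 = 0.93968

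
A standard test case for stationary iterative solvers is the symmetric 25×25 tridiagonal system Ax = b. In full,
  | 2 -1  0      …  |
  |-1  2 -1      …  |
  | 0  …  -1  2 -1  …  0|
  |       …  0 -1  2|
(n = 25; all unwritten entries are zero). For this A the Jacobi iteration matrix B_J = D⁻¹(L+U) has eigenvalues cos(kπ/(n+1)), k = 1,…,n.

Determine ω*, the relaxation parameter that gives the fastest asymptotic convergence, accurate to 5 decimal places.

ω* = 1.78486

spectrum of D⁻¹(L+U) = {cos(kπ/26) : 1≤k≤25}; ρ_J = cos(π/26) = 0.99271.
√(1 − cos²(π/26)) = sin(π/26) ≈ 0.120537.
Young: ω* = 2/(1+√(1−ρ_J²)) = 2/(1+0.120537) = 2/1.120537 = 1.78486.
ρ_SOR = ω* − 1 = 1.78486 − 1 = 0.78486.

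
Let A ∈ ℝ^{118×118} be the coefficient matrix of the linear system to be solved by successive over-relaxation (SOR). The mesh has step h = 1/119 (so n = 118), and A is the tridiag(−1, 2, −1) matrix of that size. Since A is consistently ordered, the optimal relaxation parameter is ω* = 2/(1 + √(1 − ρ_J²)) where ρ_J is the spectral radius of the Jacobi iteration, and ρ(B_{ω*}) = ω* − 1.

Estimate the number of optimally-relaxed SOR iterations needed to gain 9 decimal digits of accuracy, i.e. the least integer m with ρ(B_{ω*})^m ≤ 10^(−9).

[ρ_J] n=118: ρ(B_J) = cos(π/(n+1)) = cos(π/119) = 0.9996515.
√(1−ρ_J²) = |sin(π/119)| = 0.0263969
Then 2/(1+√(1−ρ_J²)) = 2/(1+0.0263969); ω* = 2/1.0263969 = 1.9485640.
and ρ(B_{ω*}) = 1.9485640 − 1 = 0.9485640.
9·ln10 = 20.7233; −ln(0.9485640) = 0.052806; m = ⌈20.7233/0.052806⌉ = ⌈392.442⌉ = 393.

m = 393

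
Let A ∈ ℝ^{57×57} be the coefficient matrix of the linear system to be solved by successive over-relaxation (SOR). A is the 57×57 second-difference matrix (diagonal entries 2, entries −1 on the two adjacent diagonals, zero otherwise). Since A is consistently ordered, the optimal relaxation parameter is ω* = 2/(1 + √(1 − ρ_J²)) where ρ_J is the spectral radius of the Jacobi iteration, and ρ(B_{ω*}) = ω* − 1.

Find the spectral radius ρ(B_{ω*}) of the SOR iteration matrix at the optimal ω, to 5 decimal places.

n=57: λ(B_J) = 1 − λ(A)/2 = cos(kπ/58); k=1 gives ρ_J = 0.99853.
√(1 − cos²(π/58)) = sin(π/58) ≈ 0.054139.
Then 2/(1+√(1−ρ_J²)) = 2/(1+0.054139); ω* = 2/1.054139 = 1.89728.
[ρ_SOR] ω* − 1 = 0.89728.

ρ_SOR = 0.89728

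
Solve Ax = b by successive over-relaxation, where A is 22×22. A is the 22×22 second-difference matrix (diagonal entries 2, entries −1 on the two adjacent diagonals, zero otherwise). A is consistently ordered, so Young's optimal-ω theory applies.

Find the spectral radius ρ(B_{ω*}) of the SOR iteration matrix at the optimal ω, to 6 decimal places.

ρ_SOR = 0.760305

½·tridiag(1,0,1) at n=22: λ_k = cos(kπ/23); max |λ| at k=1 ⇒ ρ_J = cos(π/23) ≈ 0.990686.
√(1−ρ_J²) simplifies to sin(π/23) = 0.1361666.
So ω* = 2/1.1361666 = 1.760305 (Young).
ρ(B_{ω*}) = ω*−1 = 0.760305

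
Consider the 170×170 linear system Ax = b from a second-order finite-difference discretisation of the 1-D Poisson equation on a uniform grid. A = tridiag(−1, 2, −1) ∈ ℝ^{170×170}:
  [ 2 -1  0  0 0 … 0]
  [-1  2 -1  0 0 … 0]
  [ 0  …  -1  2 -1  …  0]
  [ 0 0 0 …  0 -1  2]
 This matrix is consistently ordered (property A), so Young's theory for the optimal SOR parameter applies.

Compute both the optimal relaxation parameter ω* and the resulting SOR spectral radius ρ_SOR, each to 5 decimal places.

ω* = 1.96392, ρ_SOR = 0.96392

spectrum of D⁻¹(L+U) = {cos(kπ/171) : 1≤k≤170}; ρ_J = cos(π/171) = 0.99983.
√(1−ρ_J²) = |sin(π/171)| = 0.018371
ω* = 2/(1 + 0.018371) = 2/1.018371 = 1.96392.
At ω = 1.96392 every |λ(B_ω)| = ω−1, so ρ_SOR = 0.96392.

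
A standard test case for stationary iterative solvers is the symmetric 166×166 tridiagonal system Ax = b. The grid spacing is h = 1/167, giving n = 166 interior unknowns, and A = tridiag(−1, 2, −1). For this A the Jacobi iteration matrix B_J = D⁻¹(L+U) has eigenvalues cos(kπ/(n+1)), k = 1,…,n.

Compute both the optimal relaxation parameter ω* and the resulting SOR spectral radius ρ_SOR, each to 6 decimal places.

spectrum of D⁻¹(L+U) = {cos(kπ/167) : 1≤k≤166}; ρ_J = cos(π/167) = 0.999823.
1 − cos²(π/167) = sin²(π/167) ⇒ √(1−ρ_J²) = sin(π/167) = 0.0188108.
ω* = 2 / (1 + 0.0188108) = 2 / 1.0188108 ≈ 1.963073.
ρ(B_{ω*}) = ω*−1 = 0.963073

ω* = 1.963073, ρ_SOR = 0.963073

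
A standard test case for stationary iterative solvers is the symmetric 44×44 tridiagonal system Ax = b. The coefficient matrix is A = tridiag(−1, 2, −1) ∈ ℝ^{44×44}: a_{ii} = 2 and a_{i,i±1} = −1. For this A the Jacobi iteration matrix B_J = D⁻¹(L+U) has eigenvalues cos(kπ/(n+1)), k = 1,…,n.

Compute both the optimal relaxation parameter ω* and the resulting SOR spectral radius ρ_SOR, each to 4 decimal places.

ω* = 1.8696, ρ_SOR = 0.8696

B_J for the 44×44 system has eigenvalues cos(kπ/45); ρ_J = cos(π/45) = 0.9976.
√(1 − cos²(π/45)) = sin(π/45) ≈ 0.06976.
ω* = 2/(1+0.06976) = 1.8696
ρ_SOR = ω* − 1 = 1.8696 − 1 = 0.8696.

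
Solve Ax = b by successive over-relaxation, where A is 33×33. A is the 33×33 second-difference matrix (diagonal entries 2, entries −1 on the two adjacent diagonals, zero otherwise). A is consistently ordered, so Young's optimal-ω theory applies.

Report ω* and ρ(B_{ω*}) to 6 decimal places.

ω* = 1.831052, ρ_SOR = 0.831052

With n=33, ρ(Jacobi) = cos(π/34) = 0.995734.
√(1 − cos²(π/34)) = sin(π/34) ≈ 0.0922684.
So ω* = 2/1.0922684 = 1.831052 (Young).
ρ(B_{ω*}) = ω*−1 = 0.831052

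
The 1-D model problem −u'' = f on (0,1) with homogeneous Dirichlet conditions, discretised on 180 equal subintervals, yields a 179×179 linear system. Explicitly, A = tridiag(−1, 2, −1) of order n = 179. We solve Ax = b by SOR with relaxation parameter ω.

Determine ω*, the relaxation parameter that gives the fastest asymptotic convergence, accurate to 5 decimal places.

ω* = 1.96569

With n=179, ρ(Jacobi) = cos(π/180) = 0.99985.
√(1−ρ_J²) simplifies to sin(π/180) = 0.017452.
So ω* = 2/1.017452 = 1.96569 (Young).
and ρ(B_{ω*}) = 1.96569 − 1 = 0.96569.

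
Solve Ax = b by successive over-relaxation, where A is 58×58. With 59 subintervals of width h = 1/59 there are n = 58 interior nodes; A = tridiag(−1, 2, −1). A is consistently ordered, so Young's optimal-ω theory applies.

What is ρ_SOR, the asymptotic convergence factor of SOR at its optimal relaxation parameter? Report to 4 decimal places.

[ρ_J] n=58: ρ(B_J) = cos(π/(n+1)) = cos(π/59) = 0.9986.
1 − cos²(π/59) = sin²(π/59) ⇒ √(1−ρ_J²) = sin(π/59) = 0.05322.
[ω*] 2 ÷ (1 + 0.05322) = 2 ÷ 1.05322 = 1.8989.
ρ(B_{ω*}) = ω*−1 = 0.8989

ρ_SOR = 0.8989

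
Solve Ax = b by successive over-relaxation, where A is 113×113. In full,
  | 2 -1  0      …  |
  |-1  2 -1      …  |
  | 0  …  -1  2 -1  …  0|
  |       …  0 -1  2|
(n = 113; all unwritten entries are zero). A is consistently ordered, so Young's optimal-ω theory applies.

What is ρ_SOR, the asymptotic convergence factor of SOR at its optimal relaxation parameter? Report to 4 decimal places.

With n=113, ρ(Jacobi) = cos(π/114) = 0.9996.
√(1 − cos²(π/114)) = sin(π/114) ≈ 0.02755.
Young: ω* = 2/(1+√(1−ρ_J²)) = 2/(1+0.02755) = 2/1.02755 = 1.9464.
Hence ρ(B_{ω*}) = 1.9464 − 1 = 0.9464.

ρ_SOR = 0.9464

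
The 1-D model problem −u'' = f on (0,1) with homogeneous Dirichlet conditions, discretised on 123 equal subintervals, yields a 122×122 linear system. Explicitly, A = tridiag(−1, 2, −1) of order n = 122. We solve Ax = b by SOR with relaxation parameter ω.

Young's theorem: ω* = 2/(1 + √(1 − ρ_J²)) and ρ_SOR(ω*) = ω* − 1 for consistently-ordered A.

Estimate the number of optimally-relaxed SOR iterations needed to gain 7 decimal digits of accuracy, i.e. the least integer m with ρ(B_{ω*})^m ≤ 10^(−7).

spectrum of D⁻¹(L+U) = {cos(kπ/123) : 1≤k≤122}; ρ_J = cos(π/123) = 0.9996738.
root = sin(π/123) = 0.0255386  (since 1−cos² = sin²).
Then 2/(1+√(1−ρ_J²)) = 2/(1+0.0255386); ω* = 2/1.0255386 = 1.9501948.
At ω = 1.9501948 every |λ(B_ω)| = ω−1, so ρ_SOR = 0.9501948.
7·ln10 = 16.1181; −ln(0.9501948) = 0.0510883; m = ⌈16.1181/0.0510883⌉ = ⌈315.495⌉ = 316.

m = 316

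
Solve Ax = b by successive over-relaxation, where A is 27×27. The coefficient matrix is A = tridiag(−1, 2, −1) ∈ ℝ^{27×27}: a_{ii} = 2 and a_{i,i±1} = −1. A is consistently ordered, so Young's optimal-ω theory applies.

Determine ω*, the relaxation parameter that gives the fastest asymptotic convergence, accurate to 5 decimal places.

ω* = 1.79862

½·tridiag(1,0,1) at n=27: λ_k = cos(kπ/28); max |λ| at k=1 ⇒ ρ_J = cos(π/28) ≈ 0.99371.
√(1−ρ_J²) = |sin(π/28)| = 0.111964
So ω* = 2/1.111964 = 1.79862 (Young).
At ω = 1.79862 every |λ(B_ω)| = ω−1, so ρ_SOR = 0.79862.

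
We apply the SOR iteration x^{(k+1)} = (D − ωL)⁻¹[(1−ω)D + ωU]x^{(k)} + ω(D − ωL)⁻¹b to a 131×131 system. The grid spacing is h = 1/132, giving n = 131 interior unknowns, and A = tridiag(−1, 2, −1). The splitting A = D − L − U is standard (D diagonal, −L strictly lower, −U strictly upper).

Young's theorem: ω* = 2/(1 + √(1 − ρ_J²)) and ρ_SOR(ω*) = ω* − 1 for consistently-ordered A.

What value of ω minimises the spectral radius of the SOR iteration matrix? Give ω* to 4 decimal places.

ω* = 1.9535

With n=131, ρ(Jacobi) = cos(π/132) = 0.9997.
√(1−ρ_J²) = |sin(π/132)| = 0.02380
ω* = 2/(1 + 0.02380) = 2/1.02380 = 1.9535.
ρ_SOR = ω* − 1 ≈ 0.9535.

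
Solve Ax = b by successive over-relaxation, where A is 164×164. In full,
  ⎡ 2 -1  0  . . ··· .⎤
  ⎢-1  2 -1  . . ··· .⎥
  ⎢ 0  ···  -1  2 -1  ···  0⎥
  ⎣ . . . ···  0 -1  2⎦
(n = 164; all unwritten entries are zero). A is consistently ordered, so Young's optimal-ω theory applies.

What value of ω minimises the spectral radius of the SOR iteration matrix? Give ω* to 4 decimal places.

ω* = 1.9626

B_J for the 164×164 system has eigenvalues cos(kπ/165); ρ_J = cos(π/165) = 0.9998.
1 − cos²(π/165) = sin²(π/165) ⇒ √(1−ρ_J²) = sin(π/165) = 0.01904.
Then 2/(1+√(1−ρ_J²)) = 2/(1+0.01904); ω* = 2/1.01904 = 1.9626.
ρ_SOR = ω* − 1 = 1.9626 − 1 = 0.9626.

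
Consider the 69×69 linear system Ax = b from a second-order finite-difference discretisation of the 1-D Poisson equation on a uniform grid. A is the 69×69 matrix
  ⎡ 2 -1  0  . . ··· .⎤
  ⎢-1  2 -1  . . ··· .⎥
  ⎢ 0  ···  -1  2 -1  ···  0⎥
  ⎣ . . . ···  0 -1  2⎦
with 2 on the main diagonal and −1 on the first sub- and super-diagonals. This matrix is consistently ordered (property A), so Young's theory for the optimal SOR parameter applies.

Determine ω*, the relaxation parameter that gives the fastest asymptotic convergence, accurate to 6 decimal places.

ω* = 1.914123

With n=69, ρ(Jacobi) = cos(π/70) = 0.998993.
√(1 − cos²(π/70)) = sin(π/70) ≈ 0.0448648.
Young: ω* = 2/(1+√(1−ρ_J²)) = 2/(1+0.0448648) = 2/1.0448648 = 1.914123.
ρ_SOR = ω* − 1 = 1.914123 − 1 = 0.914123.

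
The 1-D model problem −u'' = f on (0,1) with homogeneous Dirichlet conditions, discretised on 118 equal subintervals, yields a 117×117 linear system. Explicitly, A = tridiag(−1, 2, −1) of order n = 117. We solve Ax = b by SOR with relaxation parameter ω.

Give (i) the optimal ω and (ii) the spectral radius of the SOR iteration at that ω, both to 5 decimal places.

ρ_J = max_k |cos(kπ/118)| = cos(π/118) = 0.99965
√(1 − cos²(π/118)) = sin(π/118) ≈ 0.026621.
ω* = 2/(1+0.026621) = 1.94814
ρ_SOR = ω* − 1 ≈ 0.94814.

ω* = 1.94814, ρ_SOR = 0.94814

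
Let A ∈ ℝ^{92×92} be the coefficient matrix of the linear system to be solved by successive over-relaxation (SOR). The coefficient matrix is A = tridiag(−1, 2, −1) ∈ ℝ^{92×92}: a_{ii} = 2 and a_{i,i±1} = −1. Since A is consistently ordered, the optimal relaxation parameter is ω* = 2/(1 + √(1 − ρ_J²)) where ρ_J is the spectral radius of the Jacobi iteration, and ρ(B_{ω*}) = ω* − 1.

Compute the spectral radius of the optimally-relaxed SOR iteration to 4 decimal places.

ρ_SOR = 0.9347

ρ_J = max_k |cos(kπ/93)| = cos(π/93) = 0.9994
√(1−ρ_J²) = |sin(π/93)| = 0.03377
So ω* = 2/1.03377 = 1.9347 (Young).
ρ_SOR = ω* − 1 = 1.9347 − 1 = 0.9347.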